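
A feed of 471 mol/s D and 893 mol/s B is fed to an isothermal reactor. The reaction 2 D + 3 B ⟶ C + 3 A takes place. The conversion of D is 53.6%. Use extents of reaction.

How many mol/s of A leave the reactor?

D reacted = 0.536 × 471 = 252.5 mol/s; ν_D = −2, so ξ = 252.5/2 = 126.2 mol/s.
Outlet amounts (n = n₀ + ν ξ):
  D: 471 − 2(126.2) = 218.5
  B: 893 − 3(126.2) = 514.3
  C: 0 + 1(126.2) = 126.2
  A: 0 + 3(126.2) = 378.7

379 mol/s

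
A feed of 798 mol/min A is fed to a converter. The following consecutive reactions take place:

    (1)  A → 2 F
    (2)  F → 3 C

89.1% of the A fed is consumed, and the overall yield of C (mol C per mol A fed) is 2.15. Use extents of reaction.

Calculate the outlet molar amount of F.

850 mol/min

Conversion of A: A consumed = 1ξ₁ = 0.891 × 798 → ξ₁ = 711 mol/min.
Yield of C: 3ξ₂ / 798 = 2.15 → ξ₂ = 571.9 mol/min.
Outlet amounts (n = n₀ + Σ ν·ξ):
  A: 798 − 1(711) = 86.98
  F: 0 + 2(711) − 1(571.9) = 850.1
  C: 0 + 3(571.9) = 1716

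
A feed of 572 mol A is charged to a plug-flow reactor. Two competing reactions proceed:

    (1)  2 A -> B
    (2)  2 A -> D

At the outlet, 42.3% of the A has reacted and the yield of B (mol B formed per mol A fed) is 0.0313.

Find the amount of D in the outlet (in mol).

103 mol

Yield of B: 1ξ₁ / 572 = 0.0313 → ξ₁ = 17.9 mol.
Conversion of A: 2ξ₁ + 2ξ₂ = 0.423 × 572 = 242 → ξ₂ = 103.1 mol.
Outlet amounts (n = n₀ + Σ ν·ξ):
  A: 572 − 2(17.9) − 2(103.1) = 330
  B: 0 + 1(17.9) = 17.9
  D: 0 + 1(103.1) = 103.1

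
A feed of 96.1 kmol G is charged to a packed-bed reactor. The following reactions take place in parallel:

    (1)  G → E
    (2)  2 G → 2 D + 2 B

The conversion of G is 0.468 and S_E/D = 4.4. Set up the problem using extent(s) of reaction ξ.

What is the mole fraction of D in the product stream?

0.0798

Conversion of G: G consumed = 0.468 × 96.1 = 44.97 kmol = 1ξ₁ + 2ξ₂.
Selectivity: 1ξ₁ / (2ξ₂) = 4.4 → ξ₁ = 8.8 ξ₂.
Substitute: (1·8.8 + 2) ξ₂ = 44.97 → ξ₂ = 4.164 kmol, ξ₁ = 36.65 kmol.
Outlet amounts (n = n₀ + Σ ν·ξ):
  G: 96.1 − 1(36.65) − 2(4.164) = 51.13
  E: 0 + 1(36.65) = 36.65
  D: 0 + 2(4.164) = 8.329
  B: 0 + 2(4.164) = 8.329
Total out = 104.4 kmol; y_D = 8.329 / 104.4 = 0.07975.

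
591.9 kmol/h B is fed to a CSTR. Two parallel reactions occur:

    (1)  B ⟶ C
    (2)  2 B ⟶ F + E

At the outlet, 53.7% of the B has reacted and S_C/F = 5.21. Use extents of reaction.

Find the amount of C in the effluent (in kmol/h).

Conversion of B: B consumed = 0.537 × 591.9 = 317.9 kmol/h = 1ξ₁ + 2ξ₂.
Selectivity: 1ξ₁ / (1ξ₂) = 5.21 → ξ₁ = 5.21 ξ₂.
Substitute: (1·5.21 + 2) ξ₂ = 317.9 → ξ₂ = 44.08 kmol/h, ξ₁ = 229.7 kmol/h.
Outlet amounts (n = n₀ + Σ ν·ξ):
  B: 591.9 − 1(229.7) − 2(44.08) = 274
  C: 0 + 1(229.7) = 229.7
  F: 0 + 1(44.08) = 44.08
  E: 0 + 1(44.08) = 44.08

230 kmol/h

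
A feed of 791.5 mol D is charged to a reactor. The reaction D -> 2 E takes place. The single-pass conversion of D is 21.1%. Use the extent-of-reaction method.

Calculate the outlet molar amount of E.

D reacted = 0.211 × 791.5 = 167 mol; ν_D = −1, so ξ = 167/1 = 167 mol.
Outlet amounts (n = n₀ + ν ξ):
  D: 791.5 − 1(167) = 624.5
  E: 0 + 2(167) = 334

334 mol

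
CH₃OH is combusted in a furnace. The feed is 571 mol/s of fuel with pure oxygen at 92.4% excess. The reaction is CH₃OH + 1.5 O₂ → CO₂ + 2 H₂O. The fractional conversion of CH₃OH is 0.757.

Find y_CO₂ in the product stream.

0.178

Stoichiometric O₂ = 1.5 × 571 = 856.5 mol/s; O₂ fed = 856.5 × 1.924 = 1648 mol/s.
Fuel reacted = 0.757 × 571 → ξ = 432.2 mol/s.
Outlet (n = n₀ + ν ξ):
  CH₃OH: 571 − 1(432.2) = 138.8
  O₂: 1648 − 1.5(432.2) = 999.5
  CO₂: 0 + 1(432.2) = 432.2
  H₂O: 0 + 2(432.2) = 864.5
Total out = 2435 mol/s; y_CO₂ = 432.2 / 2435 = 0.1775.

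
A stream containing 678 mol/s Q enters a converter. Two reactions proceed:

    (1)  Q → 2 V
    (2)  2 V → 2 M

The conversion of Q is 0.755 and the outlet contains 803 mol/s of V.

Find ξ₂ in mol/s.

Conversion of Q: Q consumed = 1ξ₁ = 0.755 × 678 → ξ₁ = 511.9 mol/s.
V balance: n_V = 0 + 2ξ₁ − 2ξ₂ = 803 → ξ₂ = (2·511.9 − 803)/2 = 110.4 mol/s.
Outlet amounts (n = n₀ + Σ ν·ξ):
  Q: 678 − 1(511.9) = 166.1
  V: 0 + 2(511.9) − 2(110.4) = 803
  M: 0 + 2(110.4) = 220.8

ξ₂ = 110 mol/s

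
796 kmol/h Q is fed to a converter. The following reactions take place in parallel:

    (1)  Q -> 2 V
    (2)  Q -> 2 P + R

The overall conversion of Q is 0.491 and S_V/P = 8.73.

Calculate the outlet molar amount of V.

Conversion of Q: Q consumed = 0.491 × 796 = 390.8 kmol/h = 1ξ₁ + 1ξ₂.
Selectivity: 2ξ₁ / (2ξ₂) = 8.73 → ξ₁ = 8.73 ξ₂.
Substitute: (1·8.73 + 1) ξ₂ = 390.8 → ξ₂ = 40.17 kmol/h, ξ₁ = 350.7 kmol/h.
Outlet amounts (n = n₀ + Σ ν·ξ):
  Q: 796 − 1(350.7) − 1(40.17) = 405.2
  V: 0 + 2(350.7) = 701.3
  P: 0 + 2(40.17) = 80.34
  R: 0 + 1(40.17) = 40.17

701 kmol/h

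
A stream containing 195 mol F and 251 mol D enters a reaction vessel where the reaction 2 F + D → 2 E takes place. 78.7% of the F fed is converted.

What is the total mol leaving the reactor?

F reacted = 0.787 × 195 = 153.5 mol; ν_F = −2, so ξ = 153.5/2 = 76.73 mol.
Outlet amounts (n = n₀ + ν ξ):
  F: 195 − 2(76.73) = 41.53
  D: 251 − 1(76.73) = 174.3
  E: 0 + 2(76.73) = 153.5
Total out = 41.53 + 174.3 + 153.5 = 369.3 mol.

369 mol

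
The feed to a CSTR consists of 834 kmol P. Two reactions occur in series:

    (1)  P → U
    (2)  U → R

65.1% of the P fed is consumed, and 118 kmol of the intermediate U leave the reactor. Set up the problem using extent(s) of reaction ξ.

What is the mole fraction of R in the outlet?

0.51

Conversion of P: P consumed = 1ξ₁ = 0.651 × 834 → ξ₁ = 542.9 kmol.
U balance: n_U = 0 + 1ξ₁ − 1ξ₂ = 118 → ξ₂ = (1·542.9 − 118)/1 = 424.9 kmol.
Outlet amounts (n = n₀ + Σ ν·ξ):
  P: 834 − 1(542.9) = 291.1
  U: 0 + 1(542.9) − 1(424.9) = 118
  R: 0 + 1(424.9) = 424.9
Total out = 834 kmol; y_R = 424.9 / 834 = 0.5095.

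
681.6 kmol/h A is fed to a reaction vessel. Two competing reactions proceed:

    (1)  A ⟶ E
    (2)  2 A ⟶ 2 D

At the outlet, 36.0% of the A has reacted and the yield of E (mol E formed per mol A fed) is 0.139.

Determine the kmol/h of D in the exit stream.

Yield of E: 1ξ₁ / 681.6 = 0.139 → ξ₁ = 94.74 kmol/h.
Conversion of A: 1ξ₁ + 2ξ₂ = 0.36 × 681.6 = 245.4 → ξ₂ = 75.32 kmol/h.
Outlet amounts (n = n₀ + Σ ν·ξ):
  A: 681.6 − 1(94.74) − 2(75.32) = 436.2
  E: 0 + 1(94.74) = 94.74
  D: 0 + 2(75.32) = 150.6

151 kmol/h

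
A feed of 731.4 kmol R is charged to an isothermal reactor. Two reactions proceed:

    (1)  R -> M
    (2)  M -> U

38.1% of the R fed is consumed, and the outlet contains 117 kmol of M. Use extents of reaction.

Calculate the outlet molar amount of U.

Conversion of R: R consumed = 1ξ₁ = 0.381 × 731.4 → ξ₁ = 278.7 kmol.
M balance: n_M = 0 + 1ξ₁ − 1ξ₂ = 117 → ξ₂ = (1·278.7 − 117)/1 = 161.7 kmol.
Outlet amounts (n = n₀ + Σ ν·ξ):
  R: 731.4 − 1(278.7) = 452.7
  M: 0 + 1(278.7) − 1(161.7) = 117
  U: 0 + 1(161.7) = 161.7

162 kmol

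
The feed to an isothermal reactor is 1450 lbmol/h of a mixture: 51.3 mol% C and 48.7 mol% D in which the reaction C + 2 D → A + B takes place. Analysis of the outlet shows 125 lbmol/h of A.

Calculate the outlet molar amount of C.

For A: n = n₀ + 1ξ → 125 = 0 + 1ξ, giving ξ = 125 lbmol/h.
Outlet amounts (n = n₀ + ν ξ):
  C: 743.9 − 1(125) = 618.9
  D: 706.1 − 2(125) = 456.1
  A: 0 + 1(125) = 125
  B: 0 + 1(125) = 125

619 lbmol/h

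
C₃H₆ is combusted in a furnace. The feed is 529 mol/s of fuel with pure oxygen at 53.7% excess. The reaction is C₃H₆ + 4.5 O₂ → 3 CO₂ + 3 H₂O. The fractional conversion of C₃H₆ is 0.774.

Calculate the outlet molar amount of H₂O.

Stoichiometric O₂ = 4.5 × 529 = 2380 mol/s; O₂ fed = 2380 × 1.537 = 3659 mol/s.
Fuel reacted = 0.774 × 529 → ξ = 409.4 mol/s.
Outlet (n = n₀ + ν ξ):
  C₃H₆: 529 − 1(409.4) = 119.6
  O₂: 3659 − 4.5(409.4) = 1816
  CO₂: 0 + 3(409.4) = 1228
  H₂O: 0 + 3(409.4) = 1228

1230 mol/s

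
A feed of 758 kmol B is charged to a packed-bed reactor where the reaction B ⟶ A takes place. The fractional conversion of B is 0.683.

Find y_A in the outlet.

0.683

B reacted = 0.683 × 758 = 517.7 kmol; ν_B = −1, so ξ = 517.7/1 = 517.7 kmol.
Outlet amounts (n = n₀ + ν ξ):
  B: 758 − 1(517.7) = 240.3
  A: 0 + 1(517.7) = 517.7
Total out = 758 kmol; y_A = 517.7 / 758 = 0.683.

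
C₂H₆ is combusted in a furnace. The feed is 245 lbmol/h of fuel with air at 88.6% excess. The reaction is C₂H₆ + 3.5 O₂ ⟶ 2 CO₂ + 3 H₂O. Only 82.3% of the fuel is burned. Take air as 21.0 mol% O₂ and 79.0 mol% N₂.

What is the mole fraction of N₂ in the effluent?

0.756

Stoichiometric O₂ = 3.5 × 245 = 857.5 lbmol/h; O₂ fed = 857.5 × 1.886 = 1617 lbmol/h.
N₂ fed = 1617 × 79/21 = 6084 lbmol/h.
Fuel reacted = 0.823 × 245 → ξ = 201.6 lbmol/h.
Outlet (n = n₀ + ν ξ):
  C₂H₆: 245 − 1(201.6) = 43.37
  O₂: 1617 − 3.5(201.6) = 911.5
  N₂: 6084 (inert)
  CO₂: 0 + 2(201.6) = 403.3
  H₂O: 0 + 3(201.6) = 604.9
Total out = 8047 lbmol/h; y_N₂ = 6084 / 8047 = 0.756.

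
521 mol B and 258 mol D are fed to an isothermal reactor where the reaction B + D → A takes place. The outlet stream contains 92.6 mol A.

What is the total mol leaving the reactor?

For A: n = n₀ + 1ξ → 92.6 = 0 + 1ξ, giving ξ = 92.6 mol.
Outlet amounts (n = n₀ + ν ξ):
  B: 521 − 1(92.6) = 428.4
  D: 258 − 1(92.6) = 165.4
  A: 0 + 1(92.6) = 92.6
Total out = 428.4 + 165.4 + 92.6 = 686.4 mol.

686 mol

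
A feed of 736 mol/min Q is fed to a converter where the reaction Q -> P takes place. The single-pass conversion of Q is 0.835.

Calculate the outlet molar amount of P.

Q reacted = 0.835 × 736 = 614.6 mol/min; ν_Q = −1, so ξ = 614.6/1 = 614.6 mol/min.
Outlet amounts (n = n₀ + ν ξ):
  Q: 736 − 1(614.6) = 121.4
  P: 0 + 1(614.6) = 614.6

615 mol/min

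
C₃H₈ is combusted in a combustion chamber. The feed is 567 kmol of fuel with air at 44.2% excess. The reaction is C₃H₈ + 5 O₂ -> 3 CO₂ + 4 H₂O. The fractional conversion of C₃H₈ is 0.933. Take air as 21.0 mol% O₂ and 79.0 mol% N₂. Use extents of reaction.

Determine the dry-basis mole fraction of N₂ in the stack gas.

0.834

Stoichiometric O₂ = 5 × 567 = 2835 kmol; O₂ fed = 2835 × 1.442 = 4088 kmol.
N₂ fed = 4088 × 79/21 = 15380 kmol.
Fuel reacted = 0.933 × 567 → ξ = 529 kmol.
Outlet (n = n₀ + ν ξ):
  C₃H₈: 567 − 1(529) = 37.99
  O₂: 4088 − 5(529) = 1443
  N₂: 15380 (inert)
  CO₂: 0 + 3(529) = 1587
  H₂O: 0 + 4(529) = 2116
Dry total = 18450 kmol; y_N₂ (dry) = 15380 / 18450 = 0.8337.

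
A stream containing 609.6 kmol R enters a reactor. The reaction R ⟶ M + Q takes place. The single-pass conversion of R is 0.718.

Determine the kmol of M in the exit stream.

438 kmol

R reacted = 0.718 × 609.6 = 437.7 kmol; ν_R = −1, so ξ = 437.7/1 = 437.7 kmol.
Outlet amounts (n = n₀ + ν ξ):
  R: 609.6 − 1(437.7) = 171.9
  M: 0 + 1(437.7) = 437.7
  Q: 0 + 1(437.7) = 437.7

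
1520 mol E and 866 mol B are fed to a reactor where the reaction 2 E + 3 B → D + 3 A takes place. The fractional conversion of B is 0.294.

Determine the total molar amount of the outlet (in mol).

B reacted = 0.294 × 866 = 254.6 mol; ν_B = −3, so ξ = 254.6/3 = 84.87 mol.
Outlet amounts (n = n₀ + ν ξ):
  E: 1520 − 2(84.87) = 1350
  B: 866 − 3(84.87) = 611.4
  D: 0 + 1(84.87) = 84.87
  A: 0 + 3(84.87) = 254.6
Total out = 1350 + 611.4 + 84.87 + 254.6 = 2301 mol.

2300 mol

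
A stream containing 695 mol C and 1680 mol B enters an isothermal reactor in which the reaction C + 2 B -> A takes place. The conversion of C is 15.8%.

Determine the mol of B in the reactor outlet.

1460 mol

C reacted = 0.158 × 695 = 109.8 mol; ν_C = −1, so ξ = 109.8/1 = 109.8 mol.
Outlet amounts (n = n₀ + ν ξ):
  C: 695 − 1(109.8) = 585.2
  B: 1680 − 2(109.8) = 1460
  A: 0 + 1(109.8) = 109.8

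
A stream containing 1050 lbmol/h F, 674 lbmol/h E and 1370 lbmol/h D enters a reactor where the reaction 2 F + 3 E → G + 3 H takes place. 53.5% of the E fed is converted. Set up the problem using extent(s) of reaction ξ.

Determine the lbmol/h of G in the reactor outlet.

120 lbmol/h

E reacted = 0.535 × 674 = 360.6 lbmol/h; ν_E = −3, so ξ = 360.6/3 = 120.2 lbmol/h.
Outlet amounts (n = n₀ + ν ξ):
  F: 1050 − 2(120.2) = 809.6
  E: 674 − 3(120.2) = 313.4
  G: 0 + 1(120.2) = 120.2
  H: 0 + 3(120.2) = 360.6
  D: 1370 (inert)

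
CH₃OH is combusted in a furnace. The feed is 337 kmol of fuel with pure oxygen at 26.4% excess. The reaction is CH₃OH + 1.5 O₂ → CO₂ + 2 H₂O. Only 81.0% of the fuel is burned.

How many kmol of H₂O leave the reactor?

546 kmol

Stoichiometric O₂ = 1.5 × 337 = 505.5 kmol; O₂ fed = 505.5 × 1.264 = 639 kmol.
Fuel reacted = 0.81 × 337 → ξ = 273 kmol.
Outlet (n = n₀ + ν ξ):
  CH₃OH: 337 − 1(273) = 64.03
  O₂: 639 − 1.5(273) = 229.5
  CO₂: 0 + 1(273) = 273
  H₂O: 0 + 2(273) = 545.9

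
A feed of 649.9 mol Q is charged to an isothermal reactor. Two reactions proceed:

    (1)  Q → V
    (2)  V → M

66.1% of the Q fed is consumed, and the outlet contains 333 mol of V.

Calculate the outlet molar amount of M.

96.6 mol

Conversion of Q: Q consumed = 1ξ₁ = 0.661 × 649.9 → ξ₁ = 429.6 mol.
V balance: n_V = 0 + 1ξ₁ − 1ξ₂ = 333 → ξ₂ = (1·429.6 − 333)/1 = 96.58 mol.
Outlet amounts (n = n₀ + Σ ν·ξ):
  Q: 649.9 − 1(429.6) = 220.3
  V: 0 + 1(429.6) − 1(96.58) = 333
  M: 0 + 1(96.58) = 96.58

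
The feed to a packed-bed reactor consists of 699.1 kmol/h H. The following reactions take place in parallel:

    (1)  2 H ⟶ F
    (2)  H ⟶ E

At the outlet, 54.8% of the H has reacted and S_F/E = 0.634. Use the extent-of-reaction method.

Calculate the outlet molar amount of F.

Conversion of H: H consumed = 0.548 × 699.1 = 383.1 kmol/h = 2ξ₁ + 1ξ₂.
Selectivity: 1ξ₁ / (1ξ₂) = 0.634 → ξ₁ = 0.634 ξ₂.
Substitute: (2·0.634 + 1) ξ₂ = 383.1 → ξ₂ = 168.9 kmol/h, ξ₁ = 107.1 kmol/h.
Outlet amounts (n = n₀ + Σ ν·ξ):
  H: 699.1 − 2(107.1) − 1(168.9) = 316
  F: 0 + 1(107.1) = 107.1
  E: 0 + 1(168.9) = 168.9

107 kmol/h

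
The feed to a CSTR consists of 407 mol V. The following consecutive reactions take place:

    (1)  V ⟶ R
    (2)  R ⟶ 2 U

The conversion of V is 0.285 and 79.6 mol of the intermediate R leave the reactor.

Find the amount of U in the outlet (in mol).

Conversion of V: V consumed = 1ξ₁ = 0.285 × 407 → ξ₁ = 116 mol.
R balance: n_R = 0 + 1ξ₁ − 1ξ₂ = 79.6 → ξ₂ = (1·116 − 79.6)/1 = 36.39 mol.
Outlet amounts (n = n₀ + Σ ν·ξ):
  V: 407 − 1(116) = 291
  R: 0 + 1(116) − 1(36.39) = 79.6
  U: 0 + 2(36.39) = 72.79

72.8 mol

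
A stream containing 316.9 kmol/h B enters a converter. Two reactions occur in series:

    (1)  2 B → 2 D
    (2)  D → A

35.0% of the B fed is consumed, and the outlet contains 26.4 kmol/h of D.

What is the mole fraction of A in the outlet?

Conversion of B: B consumed = 2ξ₁ = 0.35 × 316.9 → ξ₁ = 55.46 kmol/h.
D balance: n_D = 0 + 2ξ₁ − 1ξ₂ = 26.4 → ξ₂ = (2·55.46 − 26.4)/1 = 84.51 kmol/h.
Outlet amounts (n = n₀ + Σ ν·ξ):
  B: 316.9 − 2(55.46) = 206
  D: 0 + 2(55.46) − 1(84.51) = 26.4
  A: 0 + 1(84.51) = 84.51
Total out = 316.9 kmol/h; y_A = 84.51 / 316.9 = 0.2667.

0.267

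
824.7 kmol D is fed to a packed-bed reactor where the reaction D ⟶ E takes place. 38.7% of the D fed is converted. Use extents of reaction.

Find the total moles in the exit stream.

D reacted = 0.387 × 824.7 = 319.2 kmol; ν_D = −1, so ξ = 319.2/1 = 319.2 kmol.
Outlet amounts (n = n₀ + ν ξ):
  D: 824.7 − 1(319.2) = 505.5
  E: 0 + 1(319.2) = 319.2
Total out = 505.5 + 319.2 = 824.7 kmol.

825 kmol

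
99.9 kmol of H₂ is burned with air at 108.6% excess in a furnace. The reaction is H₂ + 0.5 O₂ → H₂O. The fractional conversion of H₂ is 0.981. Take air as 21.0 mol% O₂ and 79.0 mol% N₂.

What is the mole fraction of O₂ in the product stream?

Stoichiometric O₂ = 0.5 × 99.9 = 49.95 kmol; O₂ fed = 49.95 × 2.086 = 104.2 kmol.
N₂ fed = 104.2 × 79/21 = 392 kmol.
Fuel reacted = 0.981 × 99.9 → ξ = 98 kmol.
Outlet (n = n₀ + ν ξ):
  H₂: 99.9 − 1(98) = 1.898
  O₂: 104.2 − 0.5(98) = 55.19
  N₂: 392 (inert)
  H₂O: 0 + 1(98) = 98
Total out = 547.1 kmol; y_O₂ = 55.19 / 547.1 = 0.1009.

0.101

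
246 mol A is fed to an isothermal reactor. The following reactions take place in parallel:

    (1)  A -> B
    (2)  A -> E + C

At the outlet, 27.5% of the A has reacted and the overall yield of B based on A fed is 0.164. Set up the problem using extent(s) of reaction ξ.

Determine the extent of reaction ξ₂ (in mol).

Yield of B: 1ξ₁ / 246 = 0.164 → ξ₁ = 40.34 mol.
Conversion of A: 1ξ₁ + 1ξ₂ = 0.275 × 246 = 67.65 → ξ₂ = 27.31 mol.
Outlet amounts (n = n₀ + Σ ν·ξ):
  A: 246 − 1(40.34) − 1(27.31) = 178.3
  B: 0 + 1(40.34) = 40.34
  E: 0 + 1(27.31) = 27.31
  C: 0 + 1(27.31) = 27.31

ξ₂ = 27.3 mol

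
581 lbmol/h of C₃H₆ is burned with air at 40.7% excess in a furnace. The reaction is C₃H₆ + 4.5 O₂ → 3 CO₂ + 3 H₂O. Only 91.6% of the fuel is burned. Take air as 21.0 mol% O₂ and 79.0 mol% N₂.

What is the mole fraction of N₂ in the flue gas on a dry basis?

Stoichiometric O₂ = 4.5 × 581 = 2614 lbmol/h; O₂ fed = 2614 × 1.407 = 3679 lbmol/h.
N₂ fed = 3679 × 79/21 = 13840 lbmol/h.
Fuel reacted = 0.916 × 581 → ξ = 532.2 lbmol/h.
Outlet (n = n₀ + ν ξ):
  C₃H₆: 581 − 1(532.2) = 48.8
  O₂: 3679 − 4.5(532.2) = 1284
  N₂: 13840 (inert)
  CO₂: 0 + 3(532.2) = 1597
  H₂O: 0 + 3(532.2) = 1597
Dry total = 16770 lbmol/h; y_N₂ (dry) = 13840 / 16770 = 0.8253.

0.825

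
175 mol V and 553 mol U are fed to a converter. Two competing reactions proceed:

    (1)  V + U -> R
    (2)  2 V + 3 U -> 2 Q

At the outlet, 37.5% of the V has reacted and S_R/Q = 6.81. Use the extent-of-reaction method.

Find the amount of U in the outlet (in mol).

483 mol

Conversion of V: V consumed = 0.375 × 175 = 65.62 mol = 1ξ₁ + 2ξ₂.
Selectivity: 1ξ₁ / (2ξ₂) = 6.81 → ξ₁ = 13.62 ξ₂.
Substitute: (1·13.62 + 2) ξ₂ = 65.62 → ξ₂ = 4.201 mol, ξ₁ = 57.22 mol.
Outlet amounts (n = n₀ + Σ ν·ξ):
  V: 175 − 1(57.22) − 2(4.201) = 109.4
  U: 553 − 1(57.22) − 3(4.201) = 483.2
  R: 0 + 1(57.22) = 57.22
  Q: 0 + 2(4.201) = 8.403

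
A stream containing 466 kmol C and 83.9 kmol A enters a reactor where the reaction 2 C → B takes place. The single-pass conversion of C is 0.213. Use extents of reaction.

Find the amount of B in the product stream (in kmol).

49.6 kmol

C reacted = 0.213 × 466 = 99.26 kmol; ν_C = −2, so ξ = 99.26/2 = 49.63 kmol.
Outlet amounts (n = n₀ + ν ξ):
  C: 466 − 2(49.63) = 366.7
  B: 0 + 1(49.63) = 49.63
  A: 83.9 (inert)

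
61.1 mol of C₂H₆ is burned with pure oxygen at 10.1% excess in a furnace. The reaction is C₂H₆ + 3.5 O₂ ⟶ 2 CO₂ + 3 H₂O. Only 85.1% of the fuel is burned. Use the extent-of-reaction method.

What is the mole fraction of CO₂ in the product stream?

0.322

Stoichiometric O₂ = 3.5 × 61.1 = 213.8 mol; O₂ fed = 213.8 × 1.101 = 235.4 mol.
Fuel reacted = 0.851 × 61.1 → ξ = 52 mol.
Outlet (n = n₀ + ν ξ):
  C₂H₆: 61.1 − 1(52) = 9.104
  O₂: 235.4 − 3.5(52) = 53.46
  CO₂: 0 + 2(52) = 104
  H₂O: 0 + 3(52) = 156
Total out = 322.5 mol; y_CO₂ = 104 / 322.5 = 0.3224.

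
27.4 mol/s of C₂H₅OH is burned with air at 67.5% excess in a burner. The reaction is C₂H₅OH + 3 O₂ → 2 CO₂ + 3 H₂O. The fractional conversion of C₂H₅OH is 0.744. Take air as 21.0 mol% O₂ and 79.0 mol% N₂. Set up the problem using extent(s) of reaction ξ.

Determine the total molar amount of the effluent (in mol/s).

Stoichiometric O₂ = 3 × 27.4 = 82.2 mol/s; O₂ fed = 82.2 × 1.675 = 137.7 mol/s.
N₂ fed = 137.7 × 79/21 = 518 mol/s.
Fuel reacted = 0.744 × 27.4 → ξ = 20.39 mol/s.
Outlet (n = n₀ + ν ξ):
  C₂H₅OH: 27.4 − 1(20.39) = 7.014
  O₂: 137.7 − 3(20.39) = 76.53
  N₂: 518 (inert)
  CO₂: 0 + 2(20.39) = 40.77
  H₂O: 0 + 3(20.39) = 61.16
Total out = 7.014 + 76.53 + 518 + 40.77 + 61.16 = 703.4 mol/s.

703 mol/s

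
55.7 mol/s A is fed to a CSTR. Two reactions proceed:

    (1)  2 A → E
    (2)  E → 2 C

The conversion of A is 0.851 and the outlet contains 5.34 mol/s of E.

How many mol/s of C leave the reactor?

Conversion of A: A consumed = 2ξ₁ = 0.851 × 55.7 → ξ₁ = 23.7 mol/s.
E balance: n_E = 0 + 1ξ₁ − 1ξ₂ = 5.34 → ξ₂ = (1·23.7 − 5.34)/1 = 18.36 mol/s.
Outlet amounts (n = n₀ + Σ ν·ξ):
  A: 55.7 − 2(23.7) = 8.299
  E: 0 + 1(23.7) − 1(18.36) = 5.34
  C: 0 + 2(18.36) = 36.72

36.7 mol/s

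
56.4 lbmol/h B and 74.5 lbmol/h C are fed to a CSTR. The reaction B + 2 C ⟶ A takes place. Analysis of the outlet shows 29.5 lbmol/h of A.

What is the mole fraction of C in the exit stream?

0.216

For A: n = n₀ + 1ξ → 29.5 = 0 + 1ξ, giving ξ = 29.5 lbmol/h.
Outlet amounts (n = n₀ + ν ξ):
  B: 56.4 − 1(29.5) = 26.9
  C: 74.5 − 2(29.5) = 15.5
  A: 0 + 1(29.5) = 29.5
Total out = 71.9 lbmol/h; y_C = 15.5 / 71.9 = 0.2156.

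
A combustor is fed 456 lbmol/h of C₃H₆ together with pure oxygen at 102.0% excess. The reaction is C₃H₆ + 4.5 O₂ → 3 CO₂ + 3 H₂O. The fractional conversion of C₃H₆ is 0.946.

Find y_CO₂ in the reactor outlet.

Stoichiometric O₂ = 4.5 × 456 = 2052 lbmol/h; O₂ fed = 2052 × 2.020 = 4145 lbmol/h.
Fuel reacted = 0.946 × 456 → ξ = 431.4 lbmol/h.
Outlet (n = n₀ + ν ξ):
  C₃H₆: 456 − 1(431.4) = 24.62
  O₂: 4145 − 4.5(431.4) = 2204
  CO₂: 0 + 3(431.4) = 1294
  H₂O: 0 + 3(431.4) = 1294
Total out = 4817 lbmol/h; y_CO₂ = 1294 / 4817 = 0.2687.

0.269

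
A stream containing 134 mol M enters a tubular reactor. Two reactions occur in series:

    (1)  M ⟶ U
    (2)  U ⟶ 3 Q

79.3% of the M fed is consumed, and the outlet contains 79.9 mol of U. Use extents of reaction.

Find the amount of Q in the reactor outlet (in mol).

79.1 mol

Conversion of M: M consumed = 1ξ₁ = 0.793 × 134 → ξ₁ = 106.3 mol.
U balance: n_U = 0 + 1ξ₁ − 1ξ₂ = 79.9 → ξ₂ = (1·106.3 − 79.9)/1 = 26.36 mol.
Outlet amounts (n = n₀ + Σ ν·ξ):
  M: 134 − 1(106.3) = 27.74
  U: 0 + 1(106.3) − 1(26.36) = 79.9
  Q: 0 + 3(26.36) = 79.09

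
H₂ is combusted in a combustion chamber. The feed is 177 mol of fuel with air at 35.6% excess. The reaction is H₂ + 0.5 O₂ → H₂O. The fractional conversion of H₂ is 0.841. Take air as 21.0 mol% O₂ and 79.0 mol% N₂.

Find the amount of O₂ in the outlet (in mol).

45.6 mol

Stoichiometric O₂ = 0.5 × 177 = 88.5 mol; O₂ fed = 88.5 × 1.356 = 120 mol.
N₂ fed = 120 × 79/21 = 451.5 mol.
Fuel reacted = 0.841 × 177 → ξ = 148.9 mol.
Outlet (n = n₀ + ν ξ):
  H₂: 177 − 1(148.9) = 28.14
  O₂: 120 − 0.5(148.9) = 45.58
  N₂: 451.5 (inert)
  H₂O: 0 + 1(148.9) = 148.9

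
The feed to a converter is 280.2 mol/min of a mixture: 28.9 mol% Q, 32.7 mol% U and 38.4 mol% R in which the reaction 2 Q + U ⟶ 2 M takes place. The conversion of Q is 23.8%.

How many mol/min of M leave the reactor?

Q reacted = 0.238 × 80.98 = 19.27 mol/min; ν_Q = −2, so ξ = 19.27/2 = 9.636 mol/min.
Outlet amounts (n = n₀ + ν ξ):
  Q: 80.98 − 2(9.636) = 61.71
  U: 91.63 − 1(9.636) = 81.99
  M: 0 + 2(9.636) = 19.27
  R: 107.6 (inert)

19.3 mol/min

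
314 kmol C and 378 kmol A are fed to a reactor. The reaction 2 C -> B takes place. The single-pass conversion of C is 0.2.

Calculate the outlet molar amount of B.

C reacted = 0.2 × 314 = 62.8 kmol; ν_C = −2, so ξ = 62.8/2 = 31.4 kmol.
Outlet amounts (n = n₀ + ν ξ):
  C: 314 − 2(31.4) = 251.2
  B: 0 + 1(31.4) = 31.4
  A: 378 (inert)

31.4 kmol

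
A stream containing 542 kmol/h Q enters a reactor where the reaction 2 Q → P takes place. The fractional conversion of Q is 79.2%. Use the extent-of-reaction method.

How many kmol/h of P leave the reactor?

Q reacted = 0.792 × 542 = 429.3 kmol/h; ν_Q = −2, so ξ = 429.3/2 = 214.6 kmol/h.
Outlet amounts (n = n₀ + ν ξ):
  Q: 542 − 2(214.6) = 112.7
  P: 0 + 1(214.6) = 214.6

215 kmol/h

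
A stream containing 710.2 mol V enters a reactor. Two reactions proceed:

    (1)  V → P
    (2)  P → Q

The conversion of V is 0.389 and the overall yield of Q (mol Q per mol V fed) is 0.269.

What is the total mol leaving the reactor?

710 mol

Conversion of V: V consumed = 1ξ₁ = 0.389 × 710.2 → ξ₁ = 276.3 mol.
Yield of Q: 1ξ₂ / 710.2 = 0.269 → ξ₂ = 191 mol.
Outlet amounts (n = n₀ + Σ ν·ξ):
  V: 710.2 − 1(276.3) = 433.9
  P: 0 + 1(276.3) − 1(191) = 85.22
  Q: 0 + 1(191) = 191
Total out = 433.9 + 85.22 + 191 = 710.2 mol.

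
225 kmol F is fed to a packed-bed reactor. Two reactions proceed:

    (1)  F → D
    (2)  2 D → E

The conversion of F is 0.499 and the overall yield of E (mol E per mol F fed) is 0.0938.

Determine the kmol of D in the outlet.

70.1 kmol

Conversion of F: F consumed = 1ξ₁ = 0.499 × 225 → ξ₁ = 112.3 kmol.
Yield of E: 1ξ₂ / 225 = 0.0938 → ξ₂ = 21.11 kmol.
Outlet amounts (n = n₀ + Σ ν·ξ):
  F: 225 − 1(112.3) = 112.7
  D: 0 + 1(112.3) − 2(21.11) = 70.06
  E: 0 + 1(21.11) = 21.11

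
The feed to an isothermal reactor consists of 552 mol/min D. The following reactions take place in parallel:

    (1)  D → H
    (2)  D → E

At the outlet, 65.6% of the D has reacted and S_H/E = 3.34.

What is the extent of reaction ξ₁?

ξ₁ = 279 mol/min

Conversion of D: D consumed = 0.656 × 552 = 362.1 mol/min = 1ξ₁ + 1ξ₂.
Selectivity: 1ξ₁ / (1ξ₂) = 3.34 → ξ₁ = 3.34 ξ₂.
Substitute: (1·3.34 + 1) ξ₂ = 362.1 → ξ₂ = 83.44 mol/min, ξ₁ = 278.7 mol/min.
Outlet amounts (n = n₀ + Σ ν·ξ):
  D: 552 − 1(278.7) − 1(83.44) = 189.9
  H: 0 + 1(278.7) = 278.7
  E: 0 + 1(83.44) = 83.44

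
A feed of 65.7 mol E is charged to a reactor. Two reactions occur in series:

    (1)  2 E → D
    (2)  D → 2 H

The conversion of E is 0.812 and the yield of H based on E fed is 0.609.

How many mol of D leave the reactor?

6.67 mol

Conversion of E: E consumed = 2ξ₁ = 0.812 × 65.7 → ξ₁ = 26.67 mol.
Yield of H: 2ξ₂ / 65.7 = 0.609 → ξ₂ = 20.01 mol.
Outlet amounts (n = n₀ + Σ ν·ξ):
  E: 65.7 − 2(26.67) = 12.35
  D: 0 + 1(26.67) − 1(20.01) = 6.669
  H: 0 + 2(20.01) = 40.01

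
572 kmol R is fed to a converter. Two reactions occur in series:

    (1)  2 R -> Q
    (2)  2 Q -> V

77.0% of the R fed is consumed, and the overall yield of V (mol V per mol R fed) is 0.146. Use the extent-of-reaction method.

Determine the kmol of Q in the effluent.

53.2 kmol

Conversion of R: R consumed = 2ξ₁ = 0.77 × 572 → ξ₁ = 220.2 kmol.
Yield of V: 1ξ₂ / 572 = 0.146 → ξ₂ = 83.51 kmol.
Outlet amounts (n = n₀ + Σ ν·ξ):
  R: 572 − 2(220.2) = 131.6
  Q: 0 + 1(220.2) − 2(83.51) = 53.2
  V: 0 + 1(83.51) = 83.51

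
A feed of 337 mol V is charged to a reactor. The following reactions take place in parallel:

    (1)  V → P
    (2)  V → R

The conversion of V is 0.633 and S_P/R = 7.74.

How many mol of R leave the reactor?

24.4 mol

Conversion of V: V consumed = 0.633 × 337 = 213.3 mol = 1ξ₁ + 1ξ₂.
Selectivity: 1ξ₁ / (1ξ₂) = 7.74 → ξ₁ = 7.74 ξ₂.
Substitute: (1·7.74 + 1) ξ₂ = 213.3 → ξ₂ = 24.41 mol, ξ₁ = 188.9 mol.
Outlet amounts (n = n₀ + Σ ν·ξ):
  V: 337 − 1(188.9) − 1(24.41) = 123.7
  P: 0 + 1(188.9) = 188.9
  R: 0 + 1(24.41) = 24.41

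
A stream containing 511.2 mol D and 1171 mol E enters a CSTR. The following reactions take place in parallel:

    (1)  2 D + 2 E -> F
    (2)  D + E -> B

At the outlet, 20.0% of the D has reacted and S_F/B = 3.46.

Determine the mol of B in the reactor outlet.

12.9 mol

Conversion of D: D consumed = 0.2 × 511.2 = 102.2 mol = 2ξ₁ + 1ξ₂.
Selectivity: 1ξ₁ / (1ξ₂) = 3.46 → ξ₁ = 3.46 ξ₂.
Substitute: (2·3.46 + 1) ξ₂ = 102.2 → ξ₂ = 12.91 mol, ξ₁ = 44.67 mol.
Outlet amounts (n = n₀ + Σ ν·ξ):
  D: 511.2 − 2(44.67) − 1(12.91) = 409
  E: 1171 − 2(44.67) − 1(12.91) = 1069
  F: 0 + 1(44.67) = 44.67
  B: 0 + 1(12.91) = 12.91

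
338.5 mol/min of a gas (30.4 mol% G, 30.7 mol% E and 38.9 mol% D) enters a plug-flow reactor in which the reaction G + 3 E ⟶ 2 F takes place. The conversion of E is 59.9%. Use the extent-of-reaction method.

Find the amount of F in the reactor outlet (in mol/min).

41.5 mol/min

E reacted = 0.599 × 103.9 = 62.25 mol/min; ν_E = −3, so ξ = 62.25/3 = 20.75 mol/min.
Outlet amounts (n = n₀ + ν ξ):
  G: 102.9 − 1(20.75) = 82.15
  E: 103.9 − 3(20.75) = 41.67
  F: 0 + 2(20.75) = 41.5
  D: 131.7 (inert)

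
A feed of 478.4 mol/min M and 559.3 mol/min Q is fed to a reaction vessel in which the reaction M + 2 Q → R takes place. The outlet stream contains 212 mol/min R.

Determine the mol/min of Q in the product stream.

135 mol/min

For R: n = n₀ + 1ξ → 212 = 0 + 1ξ, giving ξ = 212 mol/min.
Outlet amounts (n = n₀ + ν ξ):
  M: 478.4 − 1(212) = 266.4
  Q: 559.3 − 2(212) = 135.3
  R: 0 + 1(212) = 212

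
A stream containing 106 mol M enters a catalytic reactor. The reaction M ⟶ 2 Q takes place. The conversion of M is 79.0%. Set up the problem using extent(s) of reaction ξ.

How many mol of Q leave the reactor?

167 mol

M reacted = 0.79 × 106 = 83.74 mol; ν_M = −1, so ξ = 83.74/1 = 83.74 mol.
Outlet amounts (n = n₀ + ν ξ):
  M: 106 − 1(83.74) = 22.26
  Q: 0 + 2(83.74) = 167.5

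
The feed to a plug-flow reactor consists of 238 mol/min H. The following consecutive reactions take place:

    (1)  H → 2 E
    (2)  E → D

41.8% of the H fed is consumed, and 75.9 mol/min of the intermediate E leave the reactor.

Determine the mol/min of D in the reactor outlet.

Conversion of H: H consumed = 1ξ₁ = 0.418 × 238 → ξ₁ = 99.48 mol/min.
E balance: n_E = 0 + 2ξ₁ − 1ξ₂ = 75.9 → ξ₂ = (2·99.48 − 75.9)/1 = 123.1 mol/min.
Outlet amounts (n = n₀ + Σ ν·ξ):
  H: 238 − 1(99.48) = 138.5
  E: 0 + 2(99.48) − 1(123.1) = 75.9
  D: 0 + 1(123.1) = 123.1

123 mol/min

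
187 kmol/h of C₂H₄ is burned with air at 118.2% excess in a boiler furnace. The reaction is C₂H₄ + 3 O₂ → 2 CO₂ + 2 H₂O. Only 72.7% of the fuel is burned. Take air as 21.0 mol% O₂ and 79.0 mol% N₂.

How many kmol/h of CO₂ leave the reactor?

272 kmol/h

Stoichiometric O₂ = 3 × 187 = 561 kmol/h; O₂ fed = 561 × 2.182 = 1224 kmol/h.
N₂ fed = 1224 × 79/21 = 4605 kmol/h.
Fuel reacted = 0.727 × 187 → ξ = 135.9 kmol/h.
Outlet (n = n₀ + ν ξ):
  C₂H₄: 187 − 1(135.9) = 51.05
  O₂: 1224 − 3(135.9) = 816.3
  N₂: 4605 (inert)
  CO₂: 0 + 2(135.9) = 271.9
  H₂O: 0 + 2(135.9) = 271.9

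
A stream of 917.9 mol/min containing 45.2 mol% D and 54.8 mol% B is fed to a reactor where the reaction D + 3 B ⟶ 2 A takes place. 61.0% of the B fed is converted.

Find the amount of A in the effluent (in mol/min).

B reacted = 0.61 × 503 = 306.8 mol/min; ν_B = −3, so ξ = 306.8/3 = 102.3 mol/min.
Outlet amounts (n = n₀ + ν ξ):
  D: 414.9 − 1(102.3) = 312.6
  B: 503 − 3(102.3) = 196.2
  A: 0 + 2(102.3) = 204.6

205 mol/min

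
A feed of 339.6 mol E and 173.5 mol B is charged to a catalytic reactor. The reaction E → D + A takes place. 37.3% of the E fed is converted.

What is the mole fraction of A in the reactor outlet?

E reacted = 0.373 × 339.6 = 126.7 mol; ν_E = −1, so ξ = 126.7/1 = 126.7 mol.
Outlet amounts (n = n₀ + ν ξ):
  E: 339.6 − 1(126.7) = 212.9
  D: 0 + 1(126.7) = 126.7
  A: 0 + 1(126.7) = 126.7
  B: 173.5 (inert)
Total out = 639.8 mol; y_A = 126.7 / 639.8 = 0.198.

0.198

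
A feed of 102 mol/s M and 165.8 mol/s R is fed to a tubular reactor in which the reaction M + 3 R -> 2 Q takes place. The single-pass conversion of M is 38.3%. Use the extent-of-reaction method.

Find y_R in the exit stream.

0.256

M reacted = 0.383 × 102 = 39.07 mol/s; ν_M = −1, so ξ = 39.07/1 = 39.07 mol/s.
Outlet amounts (n = n₀ + ν ξ):
  M: 102 − 1(39.07) = 62.93
  R: 165.8 − 3(39.07) = 48.6
  Q: 0 + 2(39.07) = 78.13
Total out = 189.7 mol/s; y_R = 48.6 / 189.7 = 0.2562.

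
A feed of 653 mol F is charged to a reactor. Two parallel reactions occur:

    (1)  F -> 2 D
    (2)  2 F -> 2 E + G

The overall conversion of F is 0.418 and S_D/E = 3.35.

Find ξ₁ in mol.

Conversion of F: F consumed = 0.418 × 653 = 273 mol = 1ξ₁ + 2ξ₂.
Selectivity: 2ξ₁ / (2ξ₂) = 3.35 → ξ₁ = 3.35 ξ₂.
Substitute: (1·3.35 + 2) ξ₂ = 273 → ξ₂ = 51.02 mol, ξ₁ = 170.9 mol.
Outlet amounts (n = n₀ + Σ ν·ξ):
  F: 653 − 1(170.9) − 2(51.02) = 380
  D: 0 + 2(170.9) = 341.8
  E: 0 + 2(51.02) = 102
  G: 0 + 1(51.02) = 51.02

ξ₁ = 171 mol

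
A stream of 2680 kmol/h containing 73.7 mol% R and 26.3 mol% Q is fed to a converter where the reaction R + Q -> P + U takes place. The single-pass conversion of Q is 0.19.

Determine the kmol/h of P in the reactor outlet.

Q reacted = 0.19 × 704.8 = 133.9 kmol/h; ν_Q = −1, so ξ = 133.9/1 = 133.9 kmol/h.
Outlet amounts (n = n₀ + ν ξ):
  R: 1975 − 1(133.9) = 1841
  Q: 704.8 − 1(133.9) = 570.9
  P: 0 + 1(133.9) = 133.9
  U: 0 + 1(133.9) = 133.9

134 kmol/h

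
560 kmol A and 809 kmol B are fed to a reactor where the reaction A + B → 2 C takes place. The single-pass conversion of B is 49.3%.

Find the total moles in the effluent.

B reacted = 0.493 × 809 = 398.8 kmol; ν_B = −1, so ξ = 398.8/1 = 398.8 kmol.
Outlet amounts (n = n₀ + ν ξ):
  A: 560 − 1(398.8) = 161.2
  B: 809 − 1(398.8) = 410.2
  C: 0 + 2(398.8) = 797.7
Total out = 161.2 + 410.2 + 797.7 = 1369 kmol.

1370 kmol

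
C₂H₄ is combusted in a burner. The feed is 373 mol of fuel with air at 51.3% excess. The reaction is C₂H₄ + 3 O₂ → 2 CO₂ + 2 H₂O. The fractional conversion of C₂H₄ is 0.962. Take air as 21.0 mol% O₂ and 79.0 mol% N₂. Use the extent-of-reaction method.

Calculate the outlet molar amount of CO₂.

Stoichiometric O₂ = 3 × 373 = 1119 mol; O₂ fed = 1119 × 1.513 = 1693 mol.
N₂ fed = 1693 × 79/21 = 6369 mol.
Fuel reacted = 0.962 × 373 → ξ = 358.8 mol.
Outlet (n = n₀ + ν ξ):
  C₂H₄: 373 − 1(358.8) = 14.17
  O₂: 1693 − 3(358.8) = 616.6
  N₂: 6369 (inert)
  CO₂: 0 + 2(358.8) = 717.7
  H₂O: 0 + 2(358.8) = 717.7

718 mol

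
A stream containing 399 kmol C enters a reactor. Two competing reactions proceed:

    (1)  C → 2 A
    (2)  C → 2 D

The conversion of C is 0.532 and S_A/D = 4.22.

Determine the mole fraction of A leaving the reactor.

0.561

Conversion of C: C consumed = 0.532 × 399 = 212.3 kmol = 1ξ₁ + 1ξ₂.
Selectivity: 2ξ₁ / (2ξ₂) = 4.22 → ξ₁ = 4.22 ξ₂.
Substitute: (1·4.22 + 1) ξ₂ = 212.3 → ξ₂ = 40.66 kmol, ξ₁ = 171.6 kmol.
Outlet amounts (n = n₀ + Σ ν·ξ):
  C: 399 − 1(171.6) − 1(40.66) = 186.7
  A: 0 + 2(171.6) = 343.2
  D: 0 + 2(40.66) = 81.33
Total out = 611.3 kmol; y_A = 343.2 / 611.3 = 0.5615.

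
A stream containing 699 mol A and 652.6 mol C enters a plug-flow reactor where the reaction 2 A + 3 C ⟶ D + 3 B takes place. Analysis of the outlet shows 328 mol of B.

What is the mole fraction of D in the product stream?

0.088

For B: n = n₀ + 3ξ → 328 = 0 + 3ξ, giving ξ = 109.3 mol.
Outlet amounts (n = n₀ + ν ξ):
  A: 699 − 2(109.3) = 480.3
  C: 652.6 − 3(109.3) = 324.6
  D: 0 + 1(109.3) = 109.3
  B: 0 + 3(109.3) = 328
Total out = 1242 mol; y_D = 109.3 / 1242 = 0.08801.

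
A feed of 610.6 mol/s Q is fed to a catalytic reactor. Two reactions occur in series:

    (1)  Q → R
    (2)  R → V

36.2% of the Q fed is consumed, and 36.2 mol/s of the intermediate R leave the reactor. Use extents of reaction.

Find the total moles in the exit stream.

611 mol/s

Conversion of Q: Q consumed = 1ξ₁ = 0.362 × 610.6 → ξ₁ = 221 mol/s.
R balance: n_R = 0 + 1ξ₁ − 1ξ₂ = 36.2 → ξ₂ = (1·221 − 36.2)/1 = 184.8 mol/s.
Outlet amounts (n = n₀ + Σ ν·ξ):
  Q: 610.6 − 1(221) = 389.6
  R: 0 + 1(221) − 1(184.8) = 36.2
  V: 0 + 1(184.8) = 184.8
Total out = 389.6 + 36.2 + 184.8 = 610.6 mol/s.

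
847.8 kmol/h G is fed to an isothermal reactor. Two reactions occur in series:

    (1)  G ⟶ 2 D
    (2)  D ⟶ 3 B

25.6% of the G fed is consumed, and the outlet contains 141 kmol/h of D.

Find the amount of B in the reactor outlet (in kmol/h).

879 kmol/h

Conversion of G: G consumed = 1ξ₁ = 0.256 × 847.8 → ξ₁ = 217 kmol/h.
D balance: n_D = 0 + 2ξ₁ − 1ξ₂ = 141 → ξ₂ = (2·217 − 141)/1 = 293.1 kmol/h.
Outlet amounts (n = n₀ + Σ ν·ξ):
  G: 847.8 − 1(217) = 630.8
  D: 0 + 2(217) − 1(293.1) = 141
  B: 0 + 3(293.1) = 879.2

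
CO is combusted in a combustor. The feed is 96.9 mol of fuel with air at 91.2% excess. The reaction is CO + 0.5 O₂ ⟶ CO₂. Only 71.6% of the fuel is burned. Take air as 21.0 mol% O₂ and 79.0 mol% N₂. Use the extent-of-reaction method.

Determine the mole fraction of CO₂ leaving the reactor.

Stoichiometric O₂ = 0.5 × 96.9 = 48.45 mol; O₂ fed = 48.45 × 1.912 = 92.64 mol.
N₂ fed = 92.64 × 79/21 = 348.5 mol.
Fuel reacted = 0.716 × 96.9 → ξ = 69.38 mol.
Outlet (n = n₀ + ν ξ):
  CO: 96.9 − 1(69.38) = 27.52
  O₂: 92.64 − 0.5(69.38) = 57.95
  N₂: 348.5 (inert)
  CO₂: 0 + 1(69.38) = 69.38
Total out = 503.3 mol; y_CO₂ = 69.38 / 503.3 = 0.1378.

0.138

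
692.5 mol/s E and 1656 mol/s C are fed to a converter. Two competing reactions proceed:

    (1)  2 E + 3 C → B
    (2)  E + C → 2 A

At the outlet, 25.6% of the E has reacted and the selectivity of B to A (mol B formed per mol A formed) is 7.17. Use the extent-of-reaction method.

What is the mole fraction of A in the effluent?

0.00596

Conversion of E: E consumed = 0.256 × 692.5 = 177.3 mol/s = 2ξ₁ + 1ξ₂.
Selectivity: 1ξ₁ / (2ξ₂) = 7.17 → ξ₁ = 14.34 ξ₂.
Substitute: (2·14.34 + 1) ξ₂ = 177.3 → ξ₂ = 5.973 mol/s, ξ₁ = 85.65 mol/s.
Outlet amounts (n = n₀ + Σ ν·ξ):
  E: 692.5 − 2(85.65) − 1(5.973) = 515.2
  C: 1656 − 3(85.65) − 1(5.973) = 1393
  B: 0 + 1(85.65) = 85.65
  A: 0 + 2(5.973) = 11.95
Total out = 2006 mol/s; y_A = 11.95 / 2006 = 0.005956.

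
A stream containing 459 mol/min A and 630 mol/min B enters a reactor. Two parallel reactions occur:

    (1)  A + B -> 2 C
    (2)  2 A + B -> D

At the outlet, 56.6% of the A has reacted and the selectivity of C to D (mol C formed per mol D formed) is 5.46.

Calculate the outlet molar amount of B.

Conversion of A: A consumed = 0.566 × 459 = 259.8 mol/min = 1ξ₁ + 2ξ₂.
Selectivity: 2ξ₁ / (1ξ₂) = 5.46 → ξ₁ = 2.73 ξ₂.
Substitute: (1·2.73 + 2) ξ₂ = 259.8 → ξ₂ = 54.92 mol/min, ξ₁ = 149.9 mol/min.
Outlet amounts (n = n₀ + Σ ν·ξ):
  A: 459 − 1(149.9) − 2(54.92) = 199.2
  B: 630 − 1(149.9) − 1(54.92) = 425.1
  C: 0 + 2(149.9) = 299.9
  D: 0 + 1(54.92) = 54.92

425 mol/min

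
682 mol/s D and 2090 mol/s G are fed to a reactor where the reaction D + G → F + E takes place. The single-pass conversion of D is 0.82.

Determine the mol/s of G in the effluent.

D reacted = 0.82 × 682 = 559.2 mol/s; ν_D = −1, so ξ = 559.2/1 = 559.2 mol/s.
Outlet amounts (n = n₀ + ν ξ):
  D: 682 − 1(559.2) = 122.8
  G: 2090 − 1(559.2) = 1531
  F: 0 + 1(559.2) = 559.2
  E: 0 + 1(559.2) = 559.2

1530 mol/s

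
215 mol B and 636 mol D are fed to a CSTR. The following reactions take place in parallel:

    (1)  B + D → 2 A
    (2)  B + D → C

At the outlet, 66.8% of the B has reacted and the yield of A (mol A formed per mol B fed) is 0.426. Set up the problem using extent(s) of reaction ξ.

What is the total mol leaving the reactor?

Yield of A: 2ξ₁ / 215 = 0.426 → ξ₁ = 45.8 mol.
Conversion of B: 1ξ₁ + 1ξ₂ = 0.668 × 215 = 143.6 → ξ₂ = 97.83 mol.
Outlet amounts (n = n₀ + Σ ν·ξ):
  B: 215 − 1(45.8) − 1(97.83) = 71.38
  D: 636 − 1(45.8) − 1(97.83) = 492.4
  A: 0 + 2(45.8) = 91.59
  C: 0 + 1(97.83) = 97.83
Total out = 71.38 + 492.4 + 91.59 + 97.83 = 753.2 mol.

753 mol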